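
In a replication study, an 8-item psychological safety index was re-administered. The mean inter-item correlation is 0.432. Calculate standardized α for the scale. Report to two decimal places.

standardized α = 0.86

Standardized α = k·r̄ / (1 + (k−1)·r̄) = 8 × 0.432 / (1 + 7 × 0.432)
  = 3.4560 / 4.0240 = 0.86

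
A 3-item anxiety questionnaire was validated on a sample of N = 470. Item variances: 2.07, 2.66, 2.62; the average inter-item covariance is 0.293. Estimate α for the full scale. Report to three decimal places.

sum of item variances = 2.07 + 2.66 + 2.62 = 7.35
Sum of the 3 distinct covariances = 3 × 0.293 = 0.879
Var(T) = sum of item variances + 2·Σcov = 7.35 + 2 × 0.879 = 9.108
α = (3/2)·(1 − 7.35/9.108) = 0.290

α = 0.290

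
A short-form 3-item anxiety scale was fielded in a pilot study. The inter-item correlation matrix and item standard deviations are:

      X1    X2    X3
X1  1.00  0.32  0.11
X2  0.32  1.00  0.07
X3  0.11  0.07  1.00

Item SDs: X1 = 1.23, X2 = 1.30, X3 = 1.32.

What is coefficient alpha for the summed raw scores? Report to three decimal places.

Σσ²ᵢ = 1.23² + 1.30² + 1.32² = 4.9453
Covariances σ_ij = r_ij · s_i · s_j:
  σ(X1,X2) = 0.32 × 1.23 × 1.30 = 0.5117
  σ(X1,X3) = 0.11 × 1.23 × 1.32 = 0.1786
  σ(X2,X3) = 0.07 × 1.30 × 1.32 = 0.1201
σ²_T = Σσ²ᵢ + 2·Σσ_ij = 4.9453 + 2 × 0.8104 = 6.5661
α = (3/2)·(1 − 4.9453/6.5661) = 0.370

α = 0.370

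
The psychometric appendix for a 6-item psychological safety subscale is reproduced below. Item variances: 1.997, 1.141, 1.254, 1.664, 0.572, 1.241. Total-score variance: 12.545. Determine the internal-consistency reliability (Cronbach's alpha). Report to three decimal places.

Cronbach's alpha = 0.447

sum of item variances = 1.997 + 1.141 + 1.254 + 1.664 + 0.572 + 1.241 = 7.869
α = (k/(k−1))·(1 − sum of item variances/σ²_total) = (6/5)·(1 − 7.869/12.545) = 0.447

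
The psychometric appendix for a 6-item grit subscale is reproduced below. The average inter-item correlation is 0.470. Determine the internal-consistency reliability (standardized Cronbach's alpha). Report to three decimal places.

standardized Cronbach's alpha = 0.842

Standardized α = k·r̄ / (1 + (k−1)·r̄) = 6 × 0.470 / (1 + 5 × 0.470)
  = 2.8200 / 3.3500 = 0.842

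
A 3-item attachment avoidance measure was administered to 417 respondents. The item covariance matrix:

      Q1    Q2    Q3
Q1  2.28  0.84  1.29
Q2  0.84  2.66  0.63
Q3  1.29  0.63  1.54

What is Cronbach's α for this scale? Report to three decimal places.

Cronbach's α = 0.690

Σσᵢ² = 2.28 + 2.66 + 1.54 = 6.48
Σ_{i<j} σ_ij = 2.76
σ²_total = 6.48 + 2 × 2.76 = 12.00
α = (k/(k−1))·(1 − Σσᵢ²/σ²_total) = (3/2)·(1 − 6.48/12.00) = 0.690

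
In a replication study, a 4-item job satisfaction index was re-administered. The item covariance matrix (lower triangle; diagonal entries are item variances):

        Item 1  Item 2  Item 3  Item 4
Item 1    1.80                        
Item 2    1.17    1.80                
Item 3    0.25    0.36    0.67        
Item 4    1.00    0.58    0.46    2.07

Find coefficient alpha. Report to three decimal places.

coefficient alpha = 0.729

sum of item variances = 1.80 + 1.80 + 0.67 + 2.07 = 6.34
Sum of off-diagonal covariances = 3.82
total variance = 6.34 + 2 × 3.82 = 13.98
α = (k/(k−1))·(1 − sum of item variances/total variance) = (4/3)·(1 − 6.34/13.98) = 0.729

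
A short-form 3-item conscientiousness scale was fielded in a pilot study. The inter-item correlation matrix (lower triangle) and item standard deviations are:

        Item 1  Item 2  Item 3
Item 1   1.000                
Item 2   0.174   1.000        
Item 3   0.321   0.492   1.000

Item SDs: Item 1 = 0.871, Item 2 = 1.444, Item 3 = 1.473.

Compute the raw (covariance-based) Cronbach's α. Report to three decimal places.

Σσ²ᵢ = 0.871² + 1.444² + 1.473² = 5.0135
Covariances σ_ij = r_ij · s_i · s_j:
  σ(Item 1,Item 2) = 0.174 × 0.871 × 1.444 = 0.2188
  σ(Item 1,Item 3) = 0.321 × 0.871 × 1.473 = 0.4118
  σ(Item 2,Item 3) = 0.492 × 1.444 × 1.473 = 1.0465
σ²_T = Σσ²ᵢ + 2·Σσ_ij = 5.0135 + 2 × 1.6771 = 8.3677
α = (3/2)·(1 − 5.0135/8.3677) = 0.601

Cronbach's α = 0.601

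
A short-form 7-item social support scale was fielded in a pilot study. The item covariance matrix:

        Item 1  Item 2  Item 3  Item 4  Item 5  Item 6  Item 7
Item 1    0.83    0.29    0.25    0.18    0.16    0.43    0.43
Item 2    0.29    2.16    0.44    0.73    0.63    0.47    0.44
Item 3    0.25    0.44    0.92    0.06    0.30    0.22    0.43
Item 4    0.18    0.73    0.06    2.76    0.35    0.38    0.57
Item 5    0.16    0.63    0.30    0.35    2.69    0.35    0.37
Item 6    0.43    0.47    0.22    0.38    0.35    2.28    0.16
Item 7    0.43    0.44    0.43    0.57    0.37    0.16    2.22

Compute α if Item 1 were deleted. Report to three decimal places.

α = 0.570

Remaining items: Item 2, Item 3, Item 4, Item 5, Item 6, Item 7 (k = 6).
ΣVar(i) = 2.16 + 0.92 + 2.76 + 2.69 + 2.28 + 2.22 = 13.03
Var(T) = 13.03 + 2 × 5.90 = 24.83
α (item deleted) = (6/5)·(1 − 13.03/24.83) = 0.570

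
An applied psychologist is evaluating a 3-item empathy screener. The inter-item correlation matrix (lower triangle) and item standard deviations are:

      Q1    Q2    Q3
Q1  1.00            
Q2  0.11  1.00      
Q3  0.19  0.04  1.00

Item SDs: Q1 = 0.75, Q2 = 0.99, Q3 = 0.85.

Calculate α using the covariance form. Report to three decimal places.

α = 0.259

Σσ²ᵢ = 0.75² + 0.99² + 0.85² = 2.2651
Covariances σ_ij = r_ij · s_i · s_j:
  σ(Q1,Q2) = 0.11 × 0.75 × 0.99 = 0.0817
  σ(Q1,Q3) = 0.19 × 0.75 × 0.85 = 0.1211
  σ(Q2,Q3) = 0.04 × 0.99 × 0.85 = 0.0337
σ²_T = Σσ²ᵢ + 2·Σσ_ij = 2.2651 + 2 × 0.2365 = 2.7381
α = (3/2)·(1 − 2.2651/2.7381) = 0.259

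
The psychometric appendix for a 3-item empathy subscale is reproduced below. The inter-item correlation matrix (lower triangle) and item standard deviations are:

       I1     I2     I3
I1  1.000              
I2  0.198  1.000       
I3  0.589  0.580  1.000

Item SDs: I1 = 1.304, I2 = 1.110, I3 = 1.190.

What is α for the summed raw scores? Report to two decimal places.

Σσ²ᵢ = 1.304² + 1.110² + 1.190² = 4.3486
Covariances σ_ij = r_ij · s_i · s_j:
  σ(I1,I2) = 0.198 × 1.304 × 1.110 = 0.2866
  σ(I1,I3) = 0.589 × 1.304 × 1.190 = 0.9140
  σ(I2,I3) = 0.580 × 1.110 × 1.190 = 0.7661
σ²_T = Σσ²ᵢ + 2·Σσ_ij = 4.3486 + 2 × 1.9667 = 8.2820
α = (3/2)·(1 − 4.3486/8.2820) = 0.71

α = 0.71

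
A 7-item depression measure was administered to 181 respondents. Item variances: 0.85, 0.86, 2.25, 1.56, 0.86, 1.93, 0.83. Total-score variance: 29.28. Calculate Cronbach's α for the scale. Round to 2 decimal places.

α = 0.80

Σσᵢ² = 0.85 + 0.86 + 2.25 + 1.56 + 0.86 + 1.93 + 0.83 = 9.14
α = (k/(k−1))·(1 − Σσᵢ²/σ²_total) = (7/6)·(1 − 9.14/29.28) = 0.80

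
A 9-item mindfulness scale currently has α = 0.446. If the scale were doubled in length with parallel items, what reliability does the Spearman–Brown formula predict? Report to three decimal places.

Length factor m = 2
α' = m·α / (1 + (m−1)·α)
   = 2 × 0.446 / (1 + (2 − 1) × 0.446)
   = 0.8920 / 1.4460 = 0.617

predicted reliability = 0.617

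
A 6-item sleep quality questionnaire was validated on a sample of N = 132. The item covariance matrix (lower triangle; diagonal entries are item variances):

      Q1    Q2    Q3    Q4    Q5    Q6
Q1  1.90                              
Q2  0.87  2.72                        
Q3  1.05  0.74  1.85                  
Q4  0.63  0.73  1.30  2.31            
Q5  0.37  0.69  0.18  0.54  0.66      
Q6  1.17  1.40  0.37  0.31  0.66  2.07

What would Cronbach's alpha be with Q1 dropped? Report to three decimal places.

Cronbach's alpha = 0.738

Remaining items: Q2, Q3, Q4, Q5, Q6 (k = 5).
sum of item variances = 2.72 + 1.85 + 2.31 + 0.66 + 2.07 = 9.61
σ²_T = 9.61 + 2 × 6.92 = 23.45
α (item deleted) = (5/4)·(1 − 9.61/23.45) = 0.738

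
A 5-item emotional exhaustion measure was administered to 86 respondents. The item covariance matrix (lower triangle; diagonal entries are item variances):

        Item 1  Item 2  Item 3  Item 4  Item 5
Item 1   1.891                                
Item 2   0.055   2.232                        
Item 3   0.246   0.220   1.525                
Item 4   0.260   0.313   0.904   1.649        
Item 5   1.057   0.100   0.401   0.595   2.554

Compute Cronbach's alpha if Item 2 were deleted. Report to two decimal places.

Remaining items: Item 1, Item 3, Item 4, Item 5 (k = 4).
Σσᵢ² = 1.891 + 1.525 + 1.649 + 2.554 = 7.619
σ²_total = 7.619 + 2 × 3.463 = 14.545
α (item deleted) = (4/3)·(1 − 7.619/14.545) = 0.63

α = 0.63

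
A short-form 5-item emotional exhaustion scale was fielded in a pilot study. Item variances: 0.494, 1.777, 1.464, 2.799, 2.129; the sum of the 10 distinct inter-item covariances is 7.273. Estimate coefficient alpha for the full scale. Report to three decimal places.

α = 0.783

ΣVar(i) = 0.494 + 1.777 + 1.464 + 2.799 + 2.129 = 8.663
Sum of distinct covariances = 7.273
total variance = ΣVar(i) + 2·Σcov = 8.663 + 2 × 7.273 = 23.209
α = (5/4)·(1 − 8.663/23.209) = 0.783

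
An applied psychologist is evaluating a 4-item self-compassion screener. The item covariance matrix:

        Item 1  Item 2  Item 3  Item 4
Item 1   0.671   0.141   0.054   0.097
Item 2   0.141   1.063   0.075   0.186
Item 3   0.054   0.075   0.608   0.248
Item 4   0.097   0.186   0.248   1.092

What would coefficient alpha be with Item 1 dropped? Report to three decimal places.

Remaining items: Item 2, Item 3, Item 4 (k = 3).
Σσᵢ² = 1.063 + 0.608 + 1.092 = 2.763
Var(T) = 2.763 + 2 × 0.509 = 3.781
α (item deleted) = (3/2)·(1 − 2.763/3.781) = 0.404

α = 0.404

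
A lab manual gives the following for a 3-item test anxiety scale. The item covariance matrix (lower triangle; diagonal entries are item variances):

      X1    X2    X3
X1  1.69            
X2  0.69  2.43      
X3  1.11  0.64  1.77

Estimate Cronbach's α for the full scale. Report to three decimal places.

sum of item variances = 1.69 + 2.43 + 1.77 = 5.89
Σ_{i<j} σ_ij = 2.44
total variance = 5.89 + 2 × 2.44 = 10.77
α = (k/(k−1))·(1 − sum of item variances/total variance) = (3/2)·(1 − 5.89/10.77) = 0.680

Cronbach's α = 0.680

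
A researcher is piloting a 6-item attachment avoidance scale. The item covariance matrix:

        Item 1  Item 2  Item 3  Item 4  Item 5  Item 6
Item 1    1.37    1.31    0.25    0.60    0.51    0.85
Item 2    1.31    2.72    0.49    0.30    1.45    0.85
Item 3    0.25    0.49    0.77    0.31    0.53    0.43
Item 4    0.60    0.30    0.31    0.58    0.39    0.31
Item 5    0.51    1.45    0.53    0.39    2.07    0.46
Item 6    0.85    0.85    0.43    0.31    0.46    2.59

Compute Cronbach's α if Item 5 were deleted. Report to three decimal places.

Cronbach's α = 0.733

Remaining items: Item 1, Item 2, Item 3, Item 4, Item 6 (k = 5).
sum of item variances = 1.37 + 2.72 + 0.77 + 0.58 + 2.59 = 8.03
Var(T) = 8.03 + 2 × 5.70 = 19.43
α (item deleted) = (5/4)·(1 − 8.03/19.43) = 0.733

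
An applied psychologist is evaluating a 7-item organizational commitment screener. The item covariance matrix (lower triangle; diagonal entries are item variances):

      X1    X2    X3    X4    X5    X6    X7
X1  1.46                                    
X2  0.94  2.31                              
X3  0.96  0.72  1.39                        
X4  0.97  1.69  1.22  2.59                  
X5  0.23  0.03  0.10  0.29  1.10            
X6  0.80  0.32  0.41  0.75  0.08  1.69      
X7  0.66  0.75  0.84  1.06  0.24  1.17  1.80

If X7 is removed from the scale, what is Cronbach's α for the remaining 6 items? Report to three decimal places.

Remaining items: X1, X2, X3, X4, X5, X6 (k = 6).
sum of item variances = 1.46 + 2.31 + 1.39 + 2.59 + 1.10 + 1.69 = 10.54
Var(T) = 10.54 + 2 × 9.51 = 29.56
α (item deleted) = (6/5)·(1 − 10.54/29.56) = 0.772

α = 0.772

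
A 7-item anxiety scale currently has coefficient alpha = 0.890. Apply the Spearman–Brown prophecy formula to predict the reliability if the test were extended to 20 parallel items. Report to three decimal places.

predicted reliability = 0.959

Length factor m = 20/7 = 2.8571
α' = m·α / (1 + (m−1)·α)
   = 20/7 × 0.890 / (1 + (20/7 − 1) × 0.890)
   = 2.5429 / 2.6529 = 0.959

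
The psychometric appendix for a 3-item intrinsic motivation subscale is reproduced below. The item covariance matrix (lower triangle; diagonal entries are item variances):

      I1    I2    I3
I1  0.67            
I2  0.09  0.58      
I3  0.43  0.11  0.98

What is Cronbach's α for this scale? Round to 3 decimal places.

α = 0.542

Σσᵢ² = 0.67 + 0.58 + 0.98 = 2.23
Sum of the distinct covariances = 0.63
σ²_total = 2.23 + 2 × 0.63 = 3.49
α = (k/(k−1))·(1 − Σσᵢ²/σ²_total) = (3/2)·(1 − 2.23/3.49) = 0.542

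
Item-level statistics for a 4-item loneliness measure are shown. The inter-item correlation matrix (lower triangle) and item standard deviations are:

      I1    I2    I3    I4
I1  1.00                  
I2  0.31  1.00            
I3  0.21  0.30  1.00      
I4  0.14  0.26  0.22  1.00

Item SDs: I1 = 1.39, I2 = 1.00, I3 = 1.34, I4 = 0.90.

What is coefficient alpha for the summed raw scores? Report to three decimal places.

coefficient alpha = 0.542

Σσ²ᵢ = 1.39² + 1.00² + 1.34² + 0.90² = 5.5377
Covariances σ_ij = r_ij · s_i · s_j:
  σ(I1,I2) = 0.31 × 1.39 × 1.00 = 0.4309
  σ(I1,I3) = 0.21 × 1.39 × 1.34 = 0.3911
  σ(I1,I4) = 0.14 × 1.39 × 0.90 = 0.1751
  σ(I2,I3) = 0.30 × 1.00 × 1.34 = 0.4020
  σ(I2,I4) = 0.26 × 1.00 × 0.90 = 0.2340
  σ(I3,I4) = 0.22 × 1.34 × 0.90 = 0.2653
σ²_T = Σσ²ᵢ + 2·Σσ_ij = 5.5377 + 2 × 1.8984 = 9.3345
α = (4/3)·(1 − 5.5377/9.3345) = 0.542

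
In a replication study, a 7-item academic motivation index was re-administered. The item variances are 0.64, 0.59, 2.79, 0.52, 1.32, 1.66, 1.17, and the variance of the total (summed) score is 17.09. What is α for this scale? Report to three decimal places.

ΣVar(i) = 0.64 + 0.59 + 2.79 + 0.52 + 1.32 + 1.66 + 1.17 = 8.69
α = (k/(k−1))·(1 − ΣVar(i)/σ²_total) = (7/6)·(1 − 8.69/17.09) = 0.573

α = 0.573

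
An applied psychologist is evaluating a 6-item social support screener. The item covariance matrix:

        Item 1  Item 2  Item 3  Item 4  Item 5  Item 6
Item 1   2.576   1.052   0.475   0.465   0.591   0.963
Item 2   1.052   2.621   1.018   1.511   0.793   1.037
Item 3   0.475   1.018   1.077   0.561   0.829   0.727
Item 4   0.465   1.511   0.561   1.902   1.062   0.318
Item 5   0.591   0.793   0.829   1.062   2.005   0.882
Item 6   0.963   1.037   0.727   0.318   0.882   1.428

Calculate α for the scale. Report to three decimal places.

Σσ²ᵢ = 2.576 + 2.621 + 1.077 + 1.902 + 2.005 + 1.428 = 11.609
Sum of off-diagonal covariances = 12.284
σ²_T = 11.609 + 2 × 12.284 = 36.177
α = (k/(k−1))·(1 − Σσ²ᵢ/σ²_T) = (6/5)·(1 − 11.609/36.177) = 0.815

α = 0.815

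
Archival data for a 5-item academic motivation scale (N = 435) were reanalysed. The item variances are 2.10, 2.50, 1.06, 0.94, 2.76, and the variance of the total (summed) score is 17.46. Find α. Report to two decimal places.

α = 0.58

Σσ²ᵢ = 2.10 + 2.50 + 1.06 + 0.94 + 2.76 = 9.36
α = (k/(k−1))·(1 − Σσ²ᵢ/Var(T)) = (5/4)·(1 − 9.36/17.46) = 0.58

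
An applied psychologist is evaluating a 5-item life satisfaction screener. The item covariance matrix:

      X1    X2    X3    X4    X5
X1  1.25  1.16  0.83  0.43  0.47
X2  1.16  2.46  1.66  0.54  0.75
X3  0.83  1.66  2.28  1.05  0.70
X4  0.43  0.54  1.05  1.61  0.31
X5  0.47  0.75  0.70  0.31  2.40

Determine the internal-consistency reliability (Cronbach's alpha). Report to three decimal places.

α = 0.766

ΣVar(i) = 1.25 + 2.46 + 2.28 + 1.61 + 2.40 = 10.00
Sum of the distinct covariances = 7.90
σ²_total = 10.00 + 2 × 7.90 = 25.80
α = (k/(k−1))·(1 − ΣVar(i)/σ²_total) = (5/4)·(1 − 10.00/25.80) = 0.766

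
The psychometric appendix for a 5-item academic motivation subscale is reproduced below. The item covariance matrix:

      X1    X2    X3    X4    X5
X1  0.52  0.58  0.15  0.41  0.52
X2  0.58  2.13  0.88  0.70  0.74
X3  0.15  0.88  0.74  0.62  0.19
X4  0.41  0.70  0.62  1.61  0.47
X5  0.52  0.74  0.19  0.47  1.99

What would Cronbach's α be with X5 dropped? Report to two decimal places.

Cronbach's α = 0.76

Remaining items: X1, X2, X3, X4 (k = 4).
Σσᵢ² = 0.52 + 2.13 + 0.74 + 1.61 = 5.00
σ²_T = 5.00 + 2 × 3.34 = 11.68
α (item deleted) = (4/3)·(1 − 5.00/11.68) = 0.76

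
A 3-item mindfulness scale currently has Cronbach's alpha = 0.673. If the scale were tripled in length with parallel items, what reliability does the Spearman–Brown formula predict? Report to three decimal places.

predicted reliability = 0.861

Length factor m = 3
α' = m·α / (1 + (m−1)·α)
   = 3 × 0.673 / (1 + (3 − 1) × 0.673)
   = 2.0190 / 2.3460 = 0.861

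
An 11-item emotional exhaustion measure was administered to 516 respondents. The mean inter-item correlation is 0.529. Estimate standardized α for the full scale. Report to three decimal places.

Standardized α = k·r̄ / (1 + (k−1)·r̄) = 11 × 0.529 / (1 + 10 × 0.529)
  = 5.8190 / 6.2900 = 0.925

standardized α = 0.925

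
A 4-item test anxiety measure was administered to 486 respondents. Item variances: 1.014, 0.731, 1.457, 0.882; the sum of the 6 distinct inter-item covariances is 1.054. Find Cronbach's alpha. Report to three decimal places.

Cronbach's alpha = 0.454

sum of item variances = 1.014 + 0.731 + 1.457 + 0.882 = 4.084
Sum of distinct covariances = 1.054
total variance = sum of item variances + 2·Σcov = 4.084 + 2 × 1.054 = 6.192
α = (4/3)·(1 − 4.084/6.192) = 0.454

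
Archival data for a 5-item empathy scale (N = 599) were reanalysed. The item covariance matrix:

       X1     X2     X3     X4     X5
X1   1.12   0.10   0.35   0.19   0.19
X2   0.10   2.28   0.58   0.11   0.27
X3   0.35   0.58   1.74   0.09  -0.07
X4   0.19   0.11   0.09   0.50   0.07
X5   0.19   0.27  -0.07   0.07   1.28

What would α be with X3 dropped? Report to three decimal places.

α = 0.352

Remaining items: X1, X2, X4, X5 (k = 4).
sum of item variances = 1.12 + 2.28 + 0.50 + 1.28 = 5.18
total variance = 5.18 + 2 × 0.93 = 7.04
α (item deleted) = (4/3)·(1 − 5.18/7.04) = 0.352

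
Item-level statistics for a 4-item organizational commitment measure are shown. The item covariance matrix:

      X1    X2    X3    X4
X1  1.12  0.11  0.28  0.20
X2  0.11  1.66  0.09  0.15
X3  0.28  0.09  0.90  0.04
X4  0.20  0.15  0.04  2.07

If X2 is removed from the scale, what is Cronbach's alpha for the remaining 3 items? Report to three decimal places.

Remaining items: X1, X3, X4 (k = 3).
sum of item variances = 1.12 + 0.90 + 2.07 = 4.09
σ²_total = 4.09 + 2 × 0.52 = 5.13
α (item deleted) = (3/2)·(1 − 4.09/5.13) = 0.304

Cronbach's alpha = 0.304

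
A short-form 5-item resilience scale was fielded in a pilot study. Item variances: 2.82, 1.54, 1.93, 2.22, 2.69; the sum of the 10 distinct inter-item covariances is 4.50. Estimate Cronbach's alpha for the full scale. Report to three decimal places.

Cronbach's alpha = 0.557

Σσᵢ² = 2.82 + 1.54 + 1.93 + 2.22 + 2.69 = 11.20
Sum of distinct covariances = 4.50
Var(T) = Σσᵢ² + 2·Σcov = 11.20 + 2 × 4.50 = 20.20
α = (5/4)·(1 − 11.20/20.20) = 0.557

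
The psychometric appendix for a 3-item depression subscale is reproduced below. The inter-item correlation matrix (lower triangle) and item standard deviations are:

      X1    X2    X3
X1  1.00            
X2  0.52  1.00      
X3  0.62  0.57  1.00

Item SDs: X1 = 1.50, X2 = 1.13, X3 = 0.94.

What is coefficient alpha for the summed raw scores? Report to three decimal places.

Σσ²ᵢ = 1.50² + 1.13² + 0.94² = 4.4105
Covariances σ_ij = r_ij · s_i · s_j:
  σ(X1,X2) = 0.52 × 1.50 × 1.13 = 0.8814
  σ(X1,X3) = 0.62 × 1.50 × 0.94 = 0.8742
  σ(X2,X3) = 0.57 × 1.13 × 0.94 = 0.6055
σ²_T = Σσ²ᵢ + 2·Σσ_ij = 4.4105 + 2 × 2.3611 = 9.1327
α = (3/2)·(1 − 4.4105/9.1327) = 0.776

coefficient alpha = 0.776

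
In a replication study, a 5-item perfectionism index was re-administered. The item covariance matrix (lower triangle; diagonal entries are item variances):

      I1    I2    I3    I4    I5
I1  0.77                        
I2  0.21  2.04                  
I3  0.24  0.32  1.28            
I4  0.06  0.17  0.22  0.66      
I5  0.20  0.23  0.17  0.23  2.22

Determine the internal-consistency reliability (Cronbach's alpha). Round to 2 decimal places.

Σσ²ᵢ = 0.77 + 2.04 + 1.28 + 0.66 + 2.22 = 6.97
Sum of off-diagonal covariances = 2.05
σ²_total = 6.97 + 2 × 2.05 = 11.07
α = (k/(k−1))·(1 − Σσ²ᵢ/σ²_total) = (5/4)·(1 − 6.97/11.07) = 0.46

Cronbach's alpha = 0.46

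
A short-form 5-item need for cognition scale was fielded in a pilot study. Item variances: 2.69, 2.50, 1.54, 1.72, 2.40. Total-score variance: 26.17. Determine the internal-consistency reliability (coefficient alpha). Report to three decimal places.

Σσᵢ² = 2.69 + 2.50 + 1.54 + 1.72 + 2.40 = 10.85
α = (k/(k−1))·(1 − Σσᵢ²/Var(T)) = (5/4)·(1 − 10.85/26.17) = 0.732

coefficient alpha = 0.732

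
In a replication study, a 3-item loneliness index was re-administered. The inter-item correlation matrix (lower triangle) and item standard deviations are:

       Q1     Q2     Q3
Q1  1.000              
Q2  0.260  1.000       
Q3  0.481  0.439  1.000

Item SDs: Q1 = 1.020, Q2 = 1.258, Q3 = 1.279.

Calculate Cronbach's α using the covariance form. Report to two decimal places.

Cronbach's α = 0.66

Σσ²ᵢ = 1.020² + 1.258² + 1.279² = 4.2588
Covariances σ_ij = r_ij · s_i · s_j:
  σ(Q1,Q2) = 0.260 × 1.020 × 1.258 = 0.3336
  σ(Q1,Q3) = 0.481 × 1.020 × 1.279 = 0.6275
  σ(Q2,Q3) = 0.439 × 1.258 × 1.279 = 0.7063
σ²_T = Σσ²ᵢ + 2·Σσ_ij = 4.2588 + 2 × 1.6674 = 7.5936
α = (3/2)·(1 − 4.2588/7.5936) = 0.66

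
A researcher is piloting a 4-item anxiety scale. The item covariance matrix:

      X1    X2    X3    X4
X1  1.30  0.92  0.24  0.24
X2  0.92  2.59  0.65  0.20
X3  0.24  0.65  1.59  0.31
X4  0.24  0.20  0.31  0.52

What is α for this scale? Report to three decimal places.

α = 0.614

Σσᵢ² = 1.30 + 2.59 + 1.59 + 0.52 = 6.00
Σ_{i<j} σ_ij = 2.56
σ²_total = 6.00 + 2 × 2.56 = 11.12
α = (k/(k−1))·(1 − Σσᵢ²/σ²_total) = (4/3)·(1 − 6.00/11.12) = 0.614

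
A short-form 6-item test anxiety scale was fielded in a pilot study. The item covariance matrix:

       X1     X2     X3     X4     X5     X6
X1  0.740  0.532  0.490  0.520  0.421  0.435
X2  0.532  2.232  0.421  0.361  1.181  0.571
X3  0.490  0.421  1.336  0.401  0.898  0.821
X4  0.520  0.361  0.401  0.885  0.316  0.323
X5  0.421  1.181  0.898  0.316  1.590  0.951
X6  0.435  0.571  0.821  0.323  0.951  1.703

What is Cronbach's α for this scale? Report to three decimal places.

Σσᵢ² = 0.740 + 2.232 + 1.336 + 0.885 + 1.590 + 1.703 = 8.486
Σ_{i<j} σ_ij = 8.642
Var(T) = 8.486 + 2 × 8.642 = 25.770
α = (k/(k−1))·(1 − Σσᵢ²/Var(T)) = (6/5)·(1 − 8.486/25.770) = 0.805

α = 0.805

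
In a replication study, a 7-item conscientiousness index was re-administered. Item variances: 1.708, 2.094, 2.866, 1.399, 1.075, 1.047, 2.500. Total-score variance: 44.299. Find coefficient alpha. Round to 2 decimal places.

α = 0.83

ΣVar(i) = 1.708 + 2.094 + 2.866 + 1.399 + 1.075 + 1.047 + 2.500 = 12.689
α = (k/(k−1))·(1 − ΣVar(i)/Var(T)) = (7/6)·(1 − 12.689/44.299) = 0.83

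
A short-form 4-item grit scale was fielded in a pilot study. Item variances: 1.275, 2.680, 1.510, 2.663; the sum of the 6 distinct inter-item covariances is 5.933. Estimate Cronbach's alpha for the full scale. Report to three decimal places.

α = 0.791

sum of item variances = 1.275 + 2.680 + 1.510 + 2.663 = 8.128
Sum of distinct covariances = 5.933
σ²_total = sum of item variances + 2·Σcov = 8.128 + 2 × 5.933 = 19.994
α = (4/3)·(1 − 8.128/19.994) = 0.791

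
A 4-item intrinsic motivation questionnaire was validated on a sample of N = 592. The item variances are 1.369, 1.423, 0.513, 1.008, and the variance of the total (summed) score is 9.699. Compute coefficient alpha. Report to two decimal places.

ΣVar(i) = 1.369 + 1.423 + 0.513 + 1.008 = 4.313
α = (k/(k−1))·(1 − ΣVar(i)/σ²_total) = (4/3)·(1 − 4.313/9.699) = 0.74

coefficient alpha = 0.74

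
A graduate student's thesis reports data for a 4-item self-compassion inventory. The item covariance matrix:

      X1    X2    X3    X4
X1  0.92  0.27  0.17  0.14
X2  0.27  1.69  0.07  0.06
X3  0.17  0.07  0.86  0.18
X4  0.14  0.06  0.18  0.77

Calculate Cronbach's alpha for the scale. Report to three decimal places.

α = 0.394

Σσ²ᵢ = 0.92 + 1.69 + 0.86 + 0.77 = 4.24
Sum of off-diagonal covariances = 0.89
total variance = 4.24 + 2 × 0.89 = 6.02
α = (k/(k−1))·(1 − Σσ²ᵢ/total variance) = (4/3)·(1 − 4.24/6.02) = 0.394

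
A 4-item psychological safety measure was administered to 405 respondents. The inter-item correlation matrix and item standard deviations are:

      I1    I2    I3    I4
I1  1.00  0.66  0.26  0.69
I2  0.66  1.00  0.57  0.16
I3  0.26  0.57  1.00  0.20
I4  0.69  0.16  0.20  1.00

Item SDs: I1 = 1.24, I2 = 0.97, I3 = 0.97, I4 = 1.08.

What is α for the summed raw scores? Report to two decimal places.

Σσ²ᵢ = 1.24² + 0.97² + 0.97² + 1.08² = 4.5858
Covariances σ_ij = r_ij · s_i · s_j:
  σ(I1,I2) = 0.66 × 1.24 × 0.97 = 0.7938
  σ(I1,I3) = 0.26 × 1.24 × 0.97 = 0.3127
  σ(I1,I4) = 0.69 × 1.24 × 1.08 = 0.9240
  σ(I2,I3) = 0.57 × 0.97 × 0.97 = 0.5363
  σ(I2,I4) = 0.16 × 0.97 × 1.08 = 0.1676
  σ(I3,I4) = 0.20 × 0.97 × 1.08 = 0.2095
σ²_T = Σσ²ᵢ + 2·Σσ_ij = 4.5858 + 2 × 2.9439 = 10.4736
α = (4/3)·(1 − 4.5858/10.4736) = 0.75

α = 0.75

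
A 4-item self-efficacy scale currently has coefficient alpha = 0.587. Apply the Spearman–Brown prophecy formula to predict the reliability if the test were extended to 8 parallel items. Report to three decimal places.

predicted reliability = 0.740

Length factor m = 8/4 = 2.0000
α' = m·α / (1 + (m−1)·α)
   = 8/4 × 0.587 / (1 + (8/4 − 1) × 0.587)
   = 1.1740 / 1.5870 = 0.740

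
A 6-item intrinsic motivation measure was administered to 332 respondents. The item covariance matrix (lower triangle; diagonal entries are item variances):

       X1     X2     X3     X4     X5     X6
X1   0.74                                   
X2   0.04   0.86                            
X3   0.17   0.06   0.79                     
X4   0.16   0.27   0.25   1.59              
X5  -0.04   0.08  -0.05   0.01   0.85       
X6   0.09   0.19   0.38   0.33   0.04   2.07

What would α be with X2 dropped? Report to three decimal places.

α = 0.384

Remaining items: X1, X3, X4, X5, X6 (k = 5).
Σσᵢ² = 0.74 + 0.79 + 1.59 + 0.85 + 2.07 = 6.04
σ²_T = 6.04 + 2 × 1.34 = 8.72
α (item deleted) = (5/4)·(1 − 6.04/8.72) = 0.384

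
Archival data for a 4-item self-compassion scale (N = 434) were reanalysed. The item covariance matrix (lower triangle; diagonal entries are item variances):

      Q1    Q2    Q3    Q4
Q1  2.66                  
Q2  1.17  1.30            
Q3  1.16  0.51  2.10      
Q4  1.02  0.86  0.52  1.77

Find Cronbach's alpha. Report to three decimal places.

Cronbach's alpha = 0.763

sum of item variances = 2.66 + 1.30 + 2.10 + 1.77 = 7.83
Sum of off-diagonal covariances = 5.24
Var(T) = 7.83 + 2 × 5.24 = 18.31
α = (k/(k−1))·(1 − sum of item variances/Var(T)) = (4/3)·(1 − 7.83/18.31) = 0.763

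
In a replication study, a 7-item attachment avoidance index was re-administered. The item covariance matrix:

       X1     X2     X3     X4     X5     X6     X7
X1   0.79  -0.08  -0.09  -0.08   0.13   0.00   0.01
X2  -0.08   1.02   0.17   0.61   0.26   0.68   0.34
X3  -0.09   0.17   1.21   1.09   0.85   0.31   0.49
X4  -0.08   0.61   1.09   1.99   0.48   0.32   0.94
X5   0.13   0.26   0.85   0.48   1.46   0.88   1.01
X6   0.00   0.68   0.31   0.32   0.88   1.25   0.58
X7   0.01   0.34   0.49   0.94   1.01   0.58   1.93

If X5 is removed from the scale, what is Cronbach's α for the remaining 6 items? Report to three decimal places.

α = 0.676

Remaining items: X1, X2, X3, X4, X6, X7 (k = 6).
Σσᵢ² = 0.79 + 1.02 + 1.21 + 1.99 + 1.25 + 1.93 = 8.19
σ²_total = 8.19 + 2 × 5.29 = 18.77
α (item deleted) = (6/5)·(1 − 8.19/18.77) = 0.676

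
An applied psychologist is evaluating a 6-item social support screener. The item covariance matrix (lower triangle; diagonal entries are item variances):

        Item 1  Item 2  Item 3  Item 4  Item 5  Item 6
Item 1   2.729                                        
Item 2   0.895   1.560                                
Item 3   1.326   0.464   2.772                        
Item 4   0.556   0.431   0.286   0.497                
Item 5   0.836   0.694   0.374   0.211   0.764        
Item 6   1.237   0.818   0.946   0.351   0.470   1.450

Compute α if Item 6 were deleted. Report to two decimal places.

Remaining items: Item 1, Item 2, Item 3, Item 4, Item 5 (k = 5).
sum of item variances = 2.729 + 1.560 + 2.772 + 0.497 + 0.764 = 8.322
total variance = 8.322 + 2 × 6.073 = 20.468
α (item deleted) = (5/4)·(1 − 8.322/20.468) = 0.74

α = 0.74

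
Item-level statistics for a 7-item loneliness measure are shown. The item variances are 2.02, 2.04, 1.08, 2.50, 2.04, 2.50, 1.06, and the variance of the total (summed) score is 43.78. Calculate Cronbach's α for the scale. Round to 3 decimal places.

ΣVar(i) = 2.02 + 2.04 + 1.08 + 2.50 + 2.04 + 2.50 + 1.06 = 13.24
α = (k/(k−1))·(1 − ΣVar(i)/Var(T)) = (7/6)·(1 − 13.24/43.78) = 0.814

Cronbach's α = 0.814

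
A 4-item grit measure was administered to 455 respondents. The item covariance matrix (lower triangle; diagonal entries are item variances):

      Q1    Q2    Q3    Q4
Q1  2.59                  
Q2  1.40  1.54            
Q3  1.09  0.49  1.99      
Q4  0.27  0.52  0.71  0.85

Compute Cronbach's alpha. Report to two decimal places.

Cronbach's alpha = 0.75

Σσ²ᵢ = 2.59 + 1.54 + 1.99 + 0.85 = 6.97
Sum of off-diagonal covariances = 4.48
σ²_T = 6.97 + 2 × 4.48 = 15.93
α = (k/(k−1))·(1 − Σσ²ᵢ/σ²_T) = (4/3)·(1 − 6.97/15.93) = 0.75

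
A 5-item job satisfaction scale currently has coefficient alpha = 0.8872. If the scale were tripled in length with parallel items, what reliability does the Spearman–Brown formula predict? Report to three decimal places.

predicted reliability = 0.959

Length factor m = 3
α' = m·α / (1 + (m−1)·α)
   = 3 × 0.8872 / (1 + (3 − 1) × 0.8872)
   = 2.6616 / 2.7744 = 0.959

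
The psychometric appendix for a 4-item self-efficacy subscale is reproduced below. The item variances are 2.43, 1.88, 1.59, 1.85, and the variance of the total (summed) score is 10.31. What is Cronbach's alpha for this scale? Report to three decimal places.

Cronbach's alpha = 0.331

Σσᵢ² = 2.43 + 1.88 + 1.59 + 1.85 = 7.75
α = (k/(k−1))·(1 − Σσᵢ²/σ²_T) = (4/3)·(1 − 7.75/10.31) = 0.331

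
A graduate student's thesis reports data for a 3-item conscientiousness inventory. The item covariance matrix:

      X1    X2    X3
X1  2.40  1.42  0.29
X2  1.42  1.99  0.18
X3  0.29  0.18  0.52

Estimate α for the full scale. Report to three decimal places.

α = 0.652

sum of item variances = 2.40 + 1.99 + 0.52 = 4.91
Sum of off-diagonal covariances = 1.89
total variance = 4.91 + 2 × 1.89 = 8.69
α = (k/(k−1))·(1 − sum of item variances/total variance) = (3/2)·(1 − 4.91/8.69) = 0.652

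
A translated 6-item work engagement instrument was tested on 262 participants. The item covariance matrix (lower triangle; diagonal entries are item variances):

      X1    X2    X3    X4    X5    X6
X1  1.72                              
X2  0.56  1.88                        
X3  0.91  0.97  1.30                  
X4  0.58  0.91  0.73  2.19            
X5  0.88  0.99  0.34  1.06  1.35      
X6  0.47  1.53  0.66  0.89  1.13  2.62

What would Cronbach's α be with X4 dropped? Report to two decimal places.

Cronbach's α = 0.82

Remaining items: X1, X2, X3, X5, X6 (k = 5).
Σσ²ᵢ = 1.72 + 1.88 + 1.30 + 1.35 + 2.62 = 8.87
Var(T) = 8.87 + 2 × 8.44 = 25.75
α (item deleted) = (5/4)·(1 − 8.87/25.75) = 0.82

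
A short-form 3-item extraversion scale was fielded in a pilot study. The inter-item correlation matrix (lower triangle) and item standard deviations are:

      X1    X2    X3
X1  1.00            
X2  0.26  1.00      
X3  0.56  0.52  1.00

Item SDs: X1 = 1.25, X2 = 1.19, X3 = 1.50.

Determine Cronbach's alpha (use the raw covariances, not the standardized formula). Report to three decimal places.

Σσ²ᵢ = 1.25² + 1.19² + 1.50² = 5.2286
Covariances σ_ij = r_ij · s_i · s_j:
  σ(X1,X2) = 0.26 × 1.25 × 1.19 = 0.3867
  σ(X1,X3) = 0.56 × 1.25 × 1.50 = 1.0500
  σ(X2,X3) = 0.52 × 1.19 × 1.50 = 0.9282
σ²_T = Σσ²ᵢ + 2·Σσ_ij = 5.2286 + 2 × 2.3649 = 9.9584
α = (3/2)·(1 − 5.2286/9.9584) = 0.712

α = 0.712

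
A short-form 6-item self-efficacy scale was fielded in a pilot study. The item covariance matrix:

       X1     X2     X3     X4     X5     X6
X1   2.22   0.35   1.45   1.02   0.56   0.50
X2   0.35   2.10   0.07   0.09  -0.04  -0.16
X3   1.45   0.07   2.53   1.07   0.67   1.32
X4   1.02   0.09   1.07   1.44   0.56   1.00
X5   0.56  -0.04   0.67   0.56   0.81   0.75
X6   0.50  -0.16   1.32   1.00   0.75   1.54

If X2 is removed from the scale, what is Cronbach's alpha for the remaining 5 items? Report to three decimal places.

Cronbach's alpha = 0.845

Remaining items: X1, X3, X4, X5, X6 (k = 5).
ΣVar(i) = 2.22 + 2.53 + 1.44 + 0.81 + 1.54 = 8.54
total variance = 8.54 + 2 × 8.90 = 26.34
α (item deleted) = (5/4)·(1 − 8.54/26.34) = 0.845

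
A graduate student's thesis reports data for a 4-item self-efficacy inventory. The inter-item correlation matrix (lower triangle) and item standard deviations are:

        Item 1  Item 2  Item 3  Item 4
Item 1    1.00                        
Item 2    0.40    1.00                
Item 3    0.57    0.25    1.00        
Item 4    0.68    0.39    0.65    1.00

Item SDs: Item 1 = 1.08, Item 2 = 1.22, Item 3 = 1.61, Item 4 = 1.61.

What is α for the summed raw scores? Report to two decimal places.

α = 0.79

Σσ²ᵢ = 1.08² + 1.22² + 1.61² + 1.61² = 7.8390
Covariances σ_ij = r_ij · s_i · s_j:
  σ(Item 1,Item 2) = 0.40 × 1.08 × 1.22 = 0.5270
  σ(Item 1,Item 3) = 0.57 × 1.08 × 1.61 = 0.9911
  σ(Item 1,Item 4) = 0.68 × 1.08 × 1.61 = 1.1824
  σ(Item 2,Item 3) = 0.25 × 1.22 × 1.61 = 0.4911
  σ(Item 2,Item 4) = 0.39 × 1.22 × 1.61 = 0.7660
  σ(Item 3,Item 4) = 0.65 × 1.61 × 1.61 = 1.6849
σ²_T = Σσ²ᵢ + 2·Σσ_ij = 7.8390 + 2 × 5.6425 = 19.1240
α = (4/3)·(1 − 7.8390/19.1240) = 0.79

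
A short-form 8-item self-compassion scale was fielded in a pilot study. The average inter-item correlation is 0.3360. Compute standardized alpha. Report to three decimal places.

α = 0.802

Standardized α = k·r̄ / (1 + (k−1)·r̄) = 8 × 0.3360 / (1 + 7 × 0.3360)
  = 2.6880 / 3.3520 = 0.802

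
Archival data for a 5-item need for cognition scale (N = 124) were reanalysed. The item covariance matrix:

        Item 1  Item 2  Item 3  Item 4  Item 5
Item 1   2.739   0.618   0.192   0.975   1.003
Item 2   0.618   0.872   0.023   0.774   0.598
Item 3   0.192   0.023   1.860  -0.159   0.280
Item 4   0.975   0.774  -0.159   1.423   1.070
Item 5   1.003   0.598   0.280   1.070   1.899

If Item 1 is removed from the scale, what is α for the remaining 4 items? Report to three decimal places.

α = 0.614

Remaining items: Item 2, Item 3, Item 4, Item 5 (k = 4).
Σσᵢ² = 0.872 + 1.860 + 1.423 + 1.899 = 6.054
total variance = 6.054 + 2 × 2.586 = 11.226
α (item deleted) = (4/3)·(1 − 6.054/11.226) = 0.614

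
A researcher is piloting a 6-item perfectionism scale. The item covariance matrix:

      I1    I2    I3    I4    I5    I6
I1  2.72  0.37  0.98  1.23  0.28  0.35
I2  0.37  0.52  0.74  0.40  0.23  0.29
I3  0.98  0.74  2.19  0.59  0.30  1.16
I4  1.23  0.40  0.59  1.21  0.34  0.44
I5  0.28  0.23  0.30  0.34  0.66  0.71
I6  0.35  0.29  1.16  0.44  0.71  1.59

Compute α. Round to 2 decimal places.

Σσᵢ² = 2.72 + 0.52 + 2.19 + 1.21 + 0.66 + 1.59 = 8.89
Sum of the distinct covariances = 8.41
σ²_T = 8.89 + 2 × 8.41 = 25.71
α = (k/(k−1))·(1 − Σσᵢ²/σ²_T) = (6/5)·(1 − 8.89/25.71) = 0.79

α = 0.79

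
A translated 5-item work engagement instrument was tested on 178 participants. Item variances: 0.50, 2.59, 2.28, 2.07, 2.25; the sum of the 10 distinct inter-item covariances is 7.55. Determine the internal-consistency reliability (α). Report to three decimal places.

α = 0.761

sum of item variances = 0.50 + 2.59 + 2.28 + 2.07 + 2.25 = 9.69
Sum of distinct covariances = 7.55
total variance = sum of item variances + 2·Σcov = 9.69 + 2 × 7.55 = 24.79
α = (5/4)·(1 − 9.69/24.79) = 0.761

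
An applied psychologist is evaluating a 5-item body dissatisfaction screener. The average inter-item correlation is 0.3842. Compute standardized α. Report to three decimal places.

α = 0.757

Standardized α = k·r̄ / (1 + (k−1)·r̄) = 5 × 0.3842 / (1 + 4 × 0.3842)
  = 1.9210 / 2.5368 = 0.757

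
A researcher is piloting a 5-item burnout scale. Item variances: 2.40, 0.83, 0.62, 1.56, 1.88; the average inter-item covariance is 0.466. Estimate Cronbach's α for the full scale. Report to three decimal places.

Cronbach's α = 0.701

Σσᵢ² = 2.40 + 0.83 + 0.62 + 1.56 + 1.88 = 7.29
Sum of the 10 distinct covariances = 10 × 0.466 = 4.660
total variance = Σσᵢ² + 2·Σcov = 7.29 + 2 × 4.660 = 16.610
α = (5/4)·(1 − 7.29/16.610) = 0.701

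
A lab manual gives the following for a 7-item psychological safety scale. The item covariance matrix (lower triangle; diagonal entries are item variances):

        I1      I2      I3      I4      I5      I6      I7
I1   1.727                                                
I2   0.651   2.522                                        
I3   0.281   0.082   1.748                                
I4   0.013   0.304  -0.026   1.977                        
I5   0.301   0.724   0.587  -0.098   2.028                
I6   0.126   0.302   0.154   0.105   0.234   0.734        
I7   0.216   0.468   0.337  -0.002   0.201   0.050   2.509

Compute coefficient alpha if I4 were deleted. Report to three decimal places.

Remaining items: I1, I2, I3, I5, I6, I7 (k = 6).
Σσᵢ² = 1.727 + 2.522 + 1.748 + 2.028 + 0.734 + 2.509 = 11.268
Var(T) = 11.268 + 2 × 4.714 = 20.696
α (item deleted) = (6/5)·(1 − 11.268/20.696) = 0.547

coefficient alpha = 0.547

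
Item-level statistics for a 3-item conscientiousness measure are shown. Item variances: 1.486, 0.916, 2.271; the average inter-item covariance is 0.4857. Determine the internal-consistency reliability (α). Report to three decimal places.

Σσᵢ² = 1.486 + 0.916 + 2.271 = 4.673
Sum of the 3 distinct covariances = 3 × 0.4857 = 1.4571
σ²_total = Σσᵢ² + 2·Σcov = 4.673 + 2 × 1.4571 = 7.5872
α = (3/2)·(1 − 4.673/7.5872) = 0.576

α = 0.576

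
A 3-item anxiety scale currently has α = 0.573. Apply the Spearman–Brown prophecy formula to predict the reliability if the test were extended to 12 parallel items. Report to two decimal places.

Length factor m = 12/3 = 4.0000
α' = m·α / (1 + (m−1)·α)
   = 12/3 × 0.573 / (1 + (12/3 − 1) × 0.573)
   = 2.2920 / 2.7190 = 0.84

predicted reliability = 0.84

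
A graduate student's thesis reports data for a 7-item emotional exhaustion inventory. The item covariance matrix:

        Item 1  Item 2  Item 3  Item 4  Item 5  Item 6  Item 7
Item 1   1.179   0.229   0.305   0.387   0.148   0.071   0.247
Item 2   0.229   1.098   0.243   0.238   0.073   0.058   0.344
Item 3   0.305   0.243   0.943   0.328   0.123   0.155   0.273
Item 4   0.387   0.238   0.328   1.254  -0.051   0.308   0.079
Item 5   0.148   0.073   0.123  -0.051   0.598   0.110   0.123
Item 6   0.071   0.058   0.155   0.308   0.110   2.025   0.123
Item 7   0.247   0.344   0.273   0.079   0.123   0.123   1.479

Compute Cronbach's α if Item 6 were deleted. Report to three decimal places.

Remaining items: Item 1, Item 2, Item 3, Item 4, Item 5, Item 7 (k = 6).
ΣVar(i) = 1.179 + 1.098 + 0.943 + 1.254 + 0.598 + 1.479 = 6.551
σ²_T = 6.551 + 2 × 3.089 = 12.729
α (item deleted) = (6/5)·(1 − 6.551/12.729) = 0.582

Cronbach's α = 0.582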